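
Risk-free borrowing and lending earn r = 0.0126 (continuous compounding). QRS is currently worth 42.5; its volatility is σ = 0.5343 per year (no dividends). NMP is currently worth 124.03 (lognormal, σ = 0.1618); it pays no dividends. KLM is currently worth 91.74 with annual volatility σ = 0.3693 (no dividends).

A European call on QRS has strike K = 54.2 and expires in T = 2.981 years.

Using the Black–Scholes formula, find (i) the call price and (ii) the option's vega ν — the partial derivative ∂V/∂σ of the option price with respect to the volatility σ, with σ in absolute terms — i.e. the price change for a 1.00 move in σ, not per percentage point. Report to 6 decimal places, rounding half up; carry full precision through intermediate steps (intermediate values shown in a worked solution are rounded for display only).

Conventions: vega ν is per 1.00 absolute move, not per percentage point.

price = 12.362520
ν = 28.453960

σ√T = 0.5343·√2.981 = 0.922500
d₁ = (ln(S/K) + (r+σ²/2)T) / (σ√T) = (ln(42.5/54.2) + (0.0126+0.5343²/2)·2.981) / 0.922500 = (-0.243177 + 0.463063) / 0.922500 = 0.238359
d₂ = d₁ − σ√T = 0.238359 − 0.922500 = -0.684140
e^{−rT} = 0.963136
N(d₁) = 0.594199,  N(d₂) = 0.246943
Call price V = S·N(d₁) − K·e^{−rT}·N(d₂) = 25.253451 − 12.890930 = 12.362520
φ(d₁) = (1/√(2π))·e^{−d₁²/2} = 0.387769
ν = S·φ(d₁)·√T = 28.453960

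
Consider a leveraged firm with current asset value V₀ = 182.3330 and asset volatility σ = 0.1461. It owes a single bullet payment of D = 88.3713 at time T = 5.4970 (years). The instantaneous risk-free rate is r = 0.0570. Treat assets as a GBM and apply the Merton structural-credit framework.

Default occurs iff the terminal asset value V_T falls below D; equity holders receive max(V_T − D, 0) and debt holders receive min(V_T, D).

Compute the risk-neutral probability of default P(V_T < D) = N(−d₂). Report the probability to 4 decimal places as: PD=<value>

With assets at 182.3330 and a single debt payment of 88.3713 at 5.4970 years:
d₁ = [ln(V₀/D) + (r + σ²/2)T] / (σ√T)
   = [ln(182.3330/88.3713) + (0.0570 + 0.5·0.1461²)·5.4970] / (0.1461·√5.4970)
   = [0.724287 + 0.371996] / 0.342541 = 3.200441
d₂ = d₁ − σ√T = 3.200441 − 0.342541 = 2.857900
risk-neutral PD = N(−d₂) = N(-2.857900) = 0.002132

PD=0.0021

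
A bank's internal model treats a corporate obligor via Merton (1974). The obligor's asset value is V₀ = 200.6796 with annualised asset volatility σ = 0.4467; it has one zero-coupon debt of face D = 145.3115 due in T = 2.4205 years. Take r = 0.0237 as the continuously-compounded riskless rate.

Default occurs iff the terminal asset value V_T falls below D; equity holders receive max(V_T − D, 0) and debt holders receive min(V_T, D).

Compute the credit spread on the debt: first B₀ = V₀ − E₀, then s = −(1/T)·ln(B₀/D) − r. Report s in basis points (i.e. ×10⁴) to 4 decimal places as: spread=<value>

spread=669.3810

With assets at 200.6796 and a single debt payment of 145.3115 at 2.4205 years:
d₁ = [ln(V₀/D) + (r + σ²/2)T] / (σ√T)
   = [ln(200.6796/145.3115) + (0.0237 + 0.5·0.4467²)·2.4205] / (0.4467·√2.4205)
   = [0.322830 + 0.298860] / 0.694974 = 0.894552
d₂ = d₁ − σ√T = 0.894552 − 0.694974 = 0.199578
N(d₁) = 0.814487,  N(d₂) = 0.579095,  e^(−rT) = 0.944249
E₀ = V₀·N(d₁) − D·e^(−rT)·N(d₂)
   = 200.6796·0.814487 − 145.3115·0.944249·0.579095 = 83.993176
B₀ = V₀ − E₀ = 200.6796 − 83.993176 = 116.686424
spread = −(1/T)·ln(B₀/D) − r = −(1/2.4205)·ln(116.686424/145.3115) − 0.0237 = 0.06693810
in basis points: 0.06693810 × 10⁴ = 669.3810 bp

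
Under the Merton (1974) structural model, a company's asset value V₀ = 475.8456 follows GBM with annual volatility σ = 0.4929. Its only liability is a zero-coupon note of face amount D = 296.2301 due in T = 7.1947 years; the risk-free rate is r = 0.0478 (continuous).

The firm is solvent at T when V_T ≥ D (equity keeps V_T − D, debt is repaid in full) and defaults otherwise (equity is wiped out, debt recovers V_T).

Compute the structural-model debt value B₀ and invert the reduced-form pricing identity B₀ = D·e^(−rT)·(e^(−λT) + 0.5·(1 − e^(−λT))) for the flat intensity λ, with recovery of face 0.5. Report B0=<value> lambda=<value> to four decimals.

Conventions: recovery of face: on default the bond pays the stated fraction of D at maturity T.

B0=149.2004 lambda=0.1203

Equity is a call on the firm's assets struck at D = 296.2301:
d₁ = [ln(V₀/D) + (r + σ²/2)T] / (σ√T)
   = [ln(475.8456/296.2301) + (0.0478 + 0.5·0.4929²)·7.1947] / (0.4929·√7.1947)
   = [0.473957 + 1.217884] / 1.322103 = 1.279660
d₂ = d₁ − σ√T = 1.279660 − 1.322103 = -0.042443
N(d₁) = 0.899668,  N(d₂) = 0.483073,  e^(−rT) = 0.708995
E₀ = V₀·N(d₁) − D·e^(−rT)·N(d₂)
   = 475.8456·0.899668 − 296.2301·0.708995·0.483073 = 326.645158
B₀ = V₀ − E₀ = 475.8456 − 326.645158 = 149.200442
e^(−λT) = (B₀·e^(rT)/D − 0.5)/(1 − 0.5) = (149.2004·1.410447/296.2301 − 0.5)/0.5 = 0.42078238
λ = −ln(0.42078238)/7.1947 = 0.120316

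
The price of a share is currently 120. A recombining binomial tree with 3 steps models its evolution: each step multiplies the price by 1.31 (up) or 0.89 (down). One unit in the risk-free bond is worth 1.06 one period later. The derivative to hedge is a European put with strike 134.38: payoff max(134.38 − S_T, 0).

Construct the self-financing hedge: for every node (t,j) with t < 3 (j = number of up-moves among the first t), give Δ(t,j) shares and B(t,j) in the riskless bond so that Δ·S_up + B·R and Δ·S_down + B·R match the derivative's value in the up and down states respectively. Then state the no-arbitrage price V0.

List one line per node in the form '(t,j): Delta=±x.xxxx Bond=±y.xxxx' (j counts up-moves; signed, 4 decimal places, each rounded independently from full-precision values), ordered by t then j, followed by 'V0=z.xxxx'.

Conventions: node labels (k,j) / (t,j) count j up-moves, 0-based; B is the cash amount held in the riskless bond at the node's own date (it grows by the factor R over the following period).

(0,0): Delta=-0.3337 Bond=52.4206
(1,0): Delta=-0.5837 Bond=82.2699
(1,1): Delta=-0.0839 Bond=16.2952
(2,0): Delta=-1.0000 Bond=126.7736
(2,1): Delta=-0.1678 Bond=29.0186
(2,2): Delta=0.0000 Bond=0.0000
V0=12.3778

Arbitrage-free pricing uses the up-move probability p* = (R−d)/(u−d) = 0.4048, discounting each step at R = 1.06.
At maturity the claim pays: V(3,0)=49.7837, V(3,1)=9.8619, V(3,2)=0.0000, V(3,3)=0.0000
(2,0): S=95.0520. Δ = (V_up−V_dn)/(S_up−S_dn) = (9.8619−49.7837)/(124.5181−84.5963) = -1.0000. V = [p*·9.8619 + (1−p*)·49.7837]/1.06 = 31.7216. B = V − Δ·S = 126.7736.
(2,1): S=139.9080. Δ = (V_up−V_dn)/(S_up−S_dn) = (0.0000−9.8619)/(183.2795−124.5181) = -0.1678. V = [p*·0.0000 + (1−p*)·9.8619]/1.06 = 5.5379. B = V − Δ·S = 29.0186.
(2,2): S=205.9320. Δ = (V_up−V_dn)/(S_up−S_dn) = (0.0000−0.0000)/(269.7709−183.2795) = 0.0000. V = [p*·0.0000 + (1−p*)·0.0000]/1.06 = 0.0000. B = V − Δ·S = 0.0000.
(1,0): S=106.8000. Δ = (V_up−V_dn)/(S_up−S_dn) = (5.5379−31.7216)/(139.9080−95.0520) = -0.5837. V = [p*·5.5379 + (1−p*)·31.7216]/1.06 = 19.9278. B = V − Δ·S = 82.2699.
(1,1): S=157.2000. Δ = (V_up−V_dn)/(S_up−S_dn) = (0.0000−5.5379)/(205.9320−139.9080) = -0.0839. V = [p*·0.0000 + (1−p*)·5.5379]/1.06 = 3.1098. B = V − Δ·S = 16.2952.
(0,0): S=120.0000. Δ = (V_up−V_dn)/(S_up−S_dn) = (3.1098−19.9278)/(157.2000−106.8000) = -0.3337. V = [p*·3.1098 + (1−p*)·19.9278]/1.06 = 12.3778. B = V − Δ·S = 52.4206.
Verification: the root portfolio costs Δ(0,0)·S0 + B(0,0) = 12.3778, matching V0.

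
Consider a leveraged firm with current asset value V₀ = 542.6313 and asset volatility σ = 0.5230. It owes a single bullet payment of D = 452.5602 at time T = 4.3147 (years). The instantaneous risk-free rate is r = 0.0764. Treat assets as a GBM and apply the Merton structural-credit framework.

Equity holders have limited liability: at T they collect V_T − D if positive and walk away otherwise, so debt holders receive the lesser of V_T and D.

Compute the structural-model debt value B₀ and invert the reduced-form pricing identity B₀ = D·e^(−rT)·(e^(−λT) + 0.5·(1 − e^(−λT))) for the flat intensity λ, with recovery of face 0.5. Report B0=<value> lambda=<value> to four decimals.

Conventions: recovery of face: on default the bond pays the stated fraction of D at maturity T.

B0=237.6137 lambda=0.1799

Apply the equity-as-call identities (strike 452.5602, horizon 4.3147 years):
d₁ = [ln(V₀/D) + (r + σ²/2)T] / (σ√T)
   = [ln(542.6313/452.5602) + (0.0764 + 0.5·0.5230²)·4.3147] / (0.5230·√4.3147)
   = [0.181509 + 0.919741] / 1.086368 = 1.013699
d₂ = d₁ − σ√T = 1.013699 − 1.086368 = -0.072669
N(d₁) = 0.844637,  N(d₂) = 0.471035,  e^(−rT) = 0.719180
E₀ = V₀·N(d₁) − D·e^(−rT)·N(d₂)
   = 542.6313·0.844637 − 452.5602·0.719180·0.471035 = 305.017552
B₀ = V₀ − E₀ = 542.6313 − 305.017552 = 237.613748
e^(−λT) = (B₀·e^(rT)/D − 0.5)/(1 − 0.5) = (237.6137·1.390472/452.5602 − 0.5)/0.5 = 0.46011575
λ = −ln(0.46011575)/4.3147 = 0.179915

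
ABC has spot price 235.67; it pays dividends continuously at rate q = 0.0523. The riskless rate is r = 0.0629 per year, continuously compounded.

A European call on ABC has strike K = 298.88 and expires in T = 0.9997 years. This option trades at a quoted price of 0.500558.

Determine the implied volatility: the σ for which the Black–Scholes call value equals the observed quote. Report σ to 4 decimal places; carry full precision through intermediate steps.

At σ = 0.1286 the Black–Scholes value reproduces the quote:
σ√T = 0.1286·√0.9997 = 0.128581
d₁ = (ln(S/K) + (r−q+σ²/2)T) / (σ√T) = (ln(235.67/298.88) + (0.0629−0.0523+0.1286²/2)·0.9997) / 0.128581 = (-0.237610 + 0.018863) / 0.128581 = -1.701237
d₂ = d₁ − σ√T = -1.701237 − 0.128581 = -1.829818
e^{−rT} = 0.939055
e^{−qT} = 0.949059
N(d₁) = 0.044449,  N(d₂) = 0.033639
V = S·e^{−qT}·N(d₁) − K·e^{−rT}·N(d₂) = 9.941720 − 9.441162 = 0.500558 (equal to the quote); since ∂V/∂σ > 0 for all σ, the implied volatility is unique

sigma = 0.1286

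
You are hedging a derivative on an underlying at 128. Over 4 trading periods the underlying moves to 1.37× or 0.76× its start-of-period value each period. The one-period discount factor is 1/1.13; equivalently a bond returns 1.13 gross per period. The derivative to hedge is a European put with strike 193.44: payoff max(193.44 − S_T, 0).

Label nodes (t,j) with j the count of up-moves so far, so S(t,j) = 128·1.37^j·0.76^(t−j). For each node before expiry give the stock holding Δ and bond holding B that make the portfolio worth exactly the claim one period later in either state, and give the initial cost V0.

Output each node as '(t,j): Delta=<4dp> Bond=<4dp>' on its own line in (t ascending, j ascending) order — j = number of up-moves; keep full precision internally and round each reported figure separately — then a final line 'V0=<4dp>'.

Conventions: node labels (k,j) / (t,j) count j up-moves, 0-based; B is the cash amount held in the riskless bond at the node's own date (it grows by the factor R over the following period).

(0,0): Delta=-0.3838 Bond=73.3494
(1,0): Delta=-0.7247 Bond=116.0507
(1,1): Delta=-0.2611 Bond=61.3719
(2,0): Delta=-1.0000 Bond=151.4919
(2,1): Delta=-0.6256 Bond=117.9343
(2,2): Delta=-0.1299 Bond=37.8363
(3,0): Delta=-1.0000 Bond=171.1858
(3,1): Delta=-1.0000 Bond=171.1858
(3,2): Delta=-0.4909 Bond=108.6689
(3,3): Delta=0.0000 Bond=0.0000
V0=24.2287

Arbitrage-free pricing uses the up-move probability p* = (R−d)/(u−d) = 0.6066, discounting each step at R = 1.13.
Expiry values: V(4,0)=150.7364, V(4,1)=116.4612, V(4,2)=54.6755, V(4,3)=0.0000, V(4,4)=0.0000
(3,0): S=56.1889. Δ = (V_up−V_dn)/(S_up−S_dn) = (116.4612−150.7364)/(76.9788−42.7036) = -1.0000. V = [p*·116.4612 + (1−p*)·150.7364]/1.13 = 114.9969. B = V − Δ·S = 171.1858.
(3,1): S=101.2879. Δ = (V_up−V_dn)/(S_up−S_dn) = (54.6755−116.4612)/(138.7645−76.9788) = -1.0000. V = [p*·54.6755 + (1−p*)·116.4612]/1.13 = 69.8979. B = V − Δ·S = 171.1858.
(3,2): S=182.5848. Δ = (V_up−V_dn)/(S_up−S_dn) = (0.0000−54.6755)/(250.1412−138.7645) = -0.4909. V = [p*·0.0000 + (1−p*)·54.6755]/1.13 = 19.0369. B = V − Δ·S = 108.6689.
(3,3): S=329.1332. Δ = (V_up−V_dn)/(S_up−S_dn) = (0.0000−0.0000)/(450.9125−250.1412) = 0.0000. V = [p*·0.0000 + (1−p*)·0.0000]/1.13 = 0.0000. B = V − Δ·S = 0.0000.
(2,0): S=73.9328. Δ = (V_up−V_dn)/(S_up−S_dn) = (69.8979−114.9969)/(101.2879−56.1889) = -1.0000. V = [p*·69.8979 + (1−p*)·114.9969]/1.13 = 77.5591. B = V − Δ·S = 151.4919.
(2,1): S=133.2736. Δ = (V_up−V_dn)/(S_up−S_dn) = (19.0369−69.8979)/(182.5848−101.2879) = -0.6256. V = [p*·19.0369 + (1−p*)·69.8979]/1.13 = 34.5556. B = V − Δ·S = 117.9343.
(2,2): S=240.2432. Δ = (V_up−V_dn)/(S_up−S_dn) = (0.0000−19.0369)/(329.1332−182.5848) = -0.1299. V = [p*·0.0000 + (1−p*)·19.0369]/1.13 = 6.6283. B = V − Δ·S = 37.8363.
(1,0): S=97.2800. Δ = (V_up−V_dn)/(S_up−S_dn) = (34.5556−77.5591)/(133.2736−73.9328) = -0.7247. V = [p*·34.5556 + (1−p*)·77.5591]/1.13 = 45.5531. B = V − Δ·S = 116.0507.
(1,1): S=175.3600. Δ = (V_up−V_dn)/(S_up−S_dn) = (6.6283−34.5556)/(240.2432−133.2736) = -0.2611. V = [p*·6.6283 + (1−p*)·34.5556]/1.13 = 15.5894. B = V − Δ·S = 61.3719.
(0,0): S=128.0000. Δ = (V_up−V_dn)/(S_up−S_dn) = (15.5894−45.5531)/(175.3600−97.2800) = -0.3838. V = [p*·15.5894 + (1−p*)·45.5531]/1.13 = 24.2287. B = V − Δ·S = 73.3494.
Sanity check at the root: Δ(0,0)·S0 + B(0,0) reproduces V0 = 24.2287.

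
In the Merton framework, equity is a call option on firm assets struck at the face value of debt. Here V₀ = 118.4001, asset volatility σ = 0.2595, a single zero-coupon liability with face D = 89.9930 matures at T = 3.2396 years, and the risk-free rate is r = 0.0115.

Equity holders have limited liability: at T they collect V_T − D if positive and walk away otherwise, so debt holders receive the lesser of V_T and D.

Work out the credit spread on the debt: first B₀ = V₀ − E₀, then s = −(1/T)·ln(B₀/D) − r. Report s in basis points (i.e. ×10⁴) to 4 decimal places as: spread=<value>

spread=261.3474

With assets at 118.4001 and a single debt payment of 89.9930 at 3.2396 years:
d₁ = [ln(V₀/D) + (r + σ²/2)T] / (σ√T)
   = [ln(118.4001/89.9930) + (0.0115 + 0.5·0.2595²)·3.2396] / (0.2595·√3.2396)
   = [0.274338 + 0.146333] / 0.467071 = 0.900657
d₂ = d₁ − σ√T = 0.900657 − 0.467071 = 0.433586
N(d₁) = 0.816115,  N(d₂) = 0.667705,  e^(−rT) = 0.963430
E₀ = V₀·N(d₁) − D·e^(−rT)·N(d₂)
   = 118.4001·0.816115 − 89.9930·0.963430·0.667705 = 38.736689
B₀ = V₀ − E₀ = 118.4001 − 38.736689 = 79.663411
spread = −(1/T)·ln(B₀/D) − r = −(1/3.2396)·ln(79.663411/89.9930) − 0.0115 = 0.02613474
in basis points: 0.02613474 × 10⁴ = 261.3474 bp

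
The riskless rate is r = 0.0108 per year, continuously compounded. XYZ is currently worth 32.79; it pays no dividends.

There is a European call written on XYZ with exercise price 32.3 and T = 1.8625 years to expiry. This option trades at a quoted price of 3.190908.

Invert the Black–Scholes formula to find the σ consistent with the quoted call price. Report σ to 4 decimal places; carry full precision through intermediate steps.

At σ = 0.1476 the Black–Scholes value reproduces the quote:
σ√T = 0.1476·√1.8625 = 0.201435
d₁ = (ln(S/K) + (r+σ²/2)T) / (σ√T) = (ln(32.79/32.3) + (0.0108+0.1476²/2)·1.8625) / 0.201435 = (0.015056 + 0.040403) / 0.201435 = 0.275322
d₂ = d₁ − σ√T = 0.275322 − 0.201435 = 0.073887
e^{−rT} = 0.980086
N(d₁) = 0.608465,  N(d₂) = 0.529450
V = S·N(d₁) − K·e^{−rT}·N(d₂) = 19.951581 − 16.760673 = 3.190908 (the quoted price), and the Black–Scholes price is strictly increasing in σ, so σ is unique

sigma = 0.1476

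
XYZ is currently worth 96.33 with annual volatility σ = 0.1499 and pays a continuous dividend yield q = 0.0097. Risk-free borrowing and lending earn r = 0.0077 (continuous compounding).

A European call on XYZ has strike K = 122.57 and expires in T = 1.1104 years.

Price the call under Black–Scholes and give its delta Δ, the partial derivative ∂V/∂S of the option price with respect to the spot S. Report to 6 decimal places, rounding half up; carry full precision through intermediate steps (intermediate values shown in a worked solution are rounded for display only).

σ√T = 0.1499·√1.1104 = 0.157958
d₁ = (ln(S/K) + (r−q+σ²/2)T) / (σ√T) = (ln(96.33/122.57) + (0.0077−0.0097+0.1499²/2)·1.1104) / 0.157958 = (-0.240902 + 0.010255) / 0.157958 = -1.460186
d₂ = d₁ − σ√T = -1.460186 − 0.157958 = -1.618144
e^{−rT} = 0.991486
e^{−qT} = 0.989287
N(d₁) = 0.072119,  N(d₂) = 0.052816
Call price V = S·e^{−qT}·N(d₁) − K·e^{−rT}·N(d₂) = 6.872840 − 6.418515 = 0.454325
Δ = e^{−qT}·N(d₁) = 0.071347

price = 0.454325
Δ = 0.071347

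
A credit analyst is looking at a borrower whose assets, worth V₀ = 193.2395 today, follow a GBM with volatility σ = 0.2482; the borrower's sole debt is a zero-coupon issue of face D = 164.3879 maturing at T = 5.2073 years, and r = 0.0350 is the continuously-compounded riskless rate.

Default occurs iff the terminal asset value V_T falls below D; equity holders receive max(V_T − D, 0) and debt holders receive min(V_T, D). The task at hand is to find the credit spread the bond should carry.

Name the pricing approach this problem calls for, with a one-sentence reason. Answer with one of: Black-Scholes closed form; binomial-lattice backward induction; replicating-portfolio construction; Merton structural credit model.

Key observation: a levered firm with one bullet debt due at 5.2073 years is the canonical structural-credit setup: equity is a call on the firm's assets struck at the face value.

framework: Merton structural credit model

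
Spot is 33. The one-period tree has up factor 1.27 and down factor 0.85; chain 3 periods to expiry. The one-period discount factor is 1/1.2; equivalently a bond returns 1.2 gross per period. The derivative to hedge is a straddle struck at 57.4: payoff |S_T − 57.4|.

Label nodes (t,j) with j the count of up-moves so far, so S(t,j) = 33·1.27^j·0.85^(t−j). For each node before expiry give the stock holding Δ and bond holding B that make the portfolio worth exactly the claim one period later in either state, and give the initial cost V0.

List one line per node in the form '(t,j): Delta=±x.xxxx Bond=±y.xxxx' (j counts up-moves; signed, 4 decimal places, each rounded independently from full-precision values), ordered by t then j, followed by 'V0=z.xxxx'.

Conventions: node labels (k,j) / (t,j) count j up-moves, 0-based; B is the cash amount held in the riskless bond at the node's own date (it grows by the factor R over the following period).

(0,0): Delta=-0.2904 Bond=16.6313
(1,0): Delta=-1.0000 Bond=39.8611
(1,1): Delta=-0.1954 Bond=15.9768
(2,0): Delta=-1.0000 Bond=47.8333
(2,1): Delta=-1.0000 Bond=47.8333
(2,2): Delta=-0.0877 Bond=13.4399
V0=7.0473

Since d<R<u, set p* = (R−d)/(u−d) = 0.8333; price each node as the discounted p*-expectation of its children.
Payoffs at expiry: V(3,0)=37.1339, V(3,1)=27.1200, V(3,2)=12.1582, V(3,3)=10.1966
(2,0): S=23.8425. Δ = (V_up−V_dn)/(S_up−S_dn) = (27.1200−37.1339)/(30.2800−20.2661) = -1.0000. V = [p*·27.1200 + (1−p*)·37.1339]/1.2 = 23.9908. B = V − Δ·S = 47.8333.
(2,1): S=35.6235. Δ = (V_up−V_dn)/(S_up−S_dn) = (12.1582−27.1200)/(45.2418−30.2800) = -1.0000. V = [p*·12.1582 + (1−p*)·27.1200]/1.2 = 12.2098. B = V − Δ·S = 47.8333.
(2,2): S=53.2257. Δ = (V_up−V_dn)/(S_up−S_dn) = (10.1966−12.1582)/(67.5966−45.2418) = -0.0877. V = [p*·10.1966 + (1−p*)·12.1582]/1.2 = 8.7696. B = V − Δ·S = 13.4399.
(1,0): S=28.0500. Δ = (V_up−V_dn)/(S_up−S_dn) = (12.2098−23.9908)/(35.6235−23.8425) = -1.0000. V = [p*·12.2098 + (1−p*)·23.9908]/1.2 = 11.8111. B = V − Δ·S = 39.8611.
(1,1): S=41.9100. Δ = (V_up−V_dn)/(S_up−S_dn) = (8.7696−12.2098)/(53.2257−35.6235) = -0.1954. V = [p*·8.7696 + (1−p*)·12.2098]/1.2 = 7.7858. B = V − Δ·S = 15.9768.
(0,0): S=33.0000. Δ = (V_up−V_dn)/(S_up−S_dn) = (7.7858−11.8111)/(41.9100−28.0500) = -0.2904. V = [p*·7.7858 + (1−p*)·11.8111]/1.2 = 7.0473. B = V − Δ·S = 16.6313.
Sanity check at the root: Δ(0,0)·S0 + B(0,0) reproduces V0 = 7.0473.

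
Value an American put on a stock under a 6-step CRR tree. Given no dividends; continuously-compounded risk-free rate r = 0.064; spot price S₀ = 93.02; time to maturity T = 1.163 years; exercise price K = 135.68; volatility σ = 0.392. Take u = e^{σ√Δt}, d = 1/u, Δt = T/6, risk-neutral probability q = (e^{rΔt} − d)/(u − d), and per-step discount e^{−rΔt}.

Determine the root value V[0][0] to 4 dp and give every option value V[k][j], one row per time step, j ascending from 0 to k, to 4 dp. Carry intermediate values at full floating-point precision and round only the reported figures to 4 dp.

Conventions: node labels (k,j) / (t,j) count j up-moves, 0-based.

price = 43.3239
tree:
43.3239
57.4048 29.9370
69.8124 42.6600 17.6078
80.2532 57.4048 28.0056 7.3583
89.0391 69.8124 42.6600 13.6410 1.0821
96.4322 80.2532 57.4048 25.1377 2.1608 0.0000
102.6535 89.0391 69.8124 42.6600 4.3147 0.0000 0.0000

Δt=0.19383, u=1.18837, d=0.84149, q=0.49295, disc=e^(-rΔt)=0.98767
k=6 terminal: V=max(K-S,0) → 102.6535 89.0391 69.8124 42.6600 4.3147 0.0000 0.0000
k=5: j=0 S=39.2478 intr=96.4322 cont=94.7595 V=96.4322[EX]; j=1 S=55.4268 intr=80.2532 cont=78.5805 V=80.2532[EX]; j=2 S=78.2752 intr=57.4048 cont=55.7321 V=57.4048[EX]; j=3 S=110.5423 intr=25.1377 cont=23.4649 V=25.1377[EX]; j=4 S=156.1108 intr=0.0000 cont=2.1608 V=2.1608[hold]; j=5 S=220.4639 intr=0.0000 cont=0.0000 V=0.0000[hold]
k=4: j=0 S=46.6409 intr=89.0391 cont=87.3663 V=89.0391[EX]; j=1 S=65.8676 intr=69.8124 cont=68.1396 V=69.8124[EX]; j=2 S=93.0200 intr=42.6600 cont=40.9872 V=42.6600[EX]; j=3 S=131.3653 intr=4.3147 cont=13.6410 V=13.6410[hold]; j=4 S=185.5177 intr=0.0000 cont=1.0821 V=1.0821[hold]
k=3: j=0 S=55.4268 intr=80.2532 cont=78.5805 V=80.2532[EX]; j=1 S=78.2752 intr=57.4048 cont=55.7321 V=57.4048[EX]; j=2 S=110.5423 intr=25.1377 cont=28.0056 V=28.0056[hold]; j=3 S=156.1108 intr=0.0000 cont=7.3583 V=7.3583[hold]
k=2: j=0 S=65.8676 intr=69.8124 cont=68.1396 V=69.8124[EX]; j=1 S=93.0200 intr=42.6600 cont=42.3836 V=42.6600[EX]; j=2 S=131.3653 intr=4.3147 cont=17.6078 V=17.6078[hold]
k=1: j=0 S=78.2752 intr=57.4048 cont=55.7321 V=57.4048[EX]; j=1 S=110.5423 intr=25.1377 cont=29.9370 V=29.9370[hold]
k=0: j=0 S=93.0200 intr=42.6600 cont=43.3239 V=43.3239[hold]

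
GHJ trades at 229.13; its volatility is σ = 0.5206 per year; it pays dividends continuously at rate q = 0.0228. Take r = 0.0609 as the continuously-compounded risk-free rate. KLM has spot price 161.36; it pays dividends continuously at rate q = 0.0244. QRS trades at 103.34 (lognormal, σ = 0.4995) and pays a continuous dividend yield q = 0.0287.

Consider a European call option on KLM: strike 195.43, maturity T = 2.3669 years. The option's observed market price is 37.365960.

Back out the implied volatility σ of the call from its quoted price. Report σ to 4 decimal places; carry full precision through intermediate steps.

At σ = 0.4697 the Black–Scholes value reproduces the quote:
σ√T = 0.4697·√2.3669 = 0.722621
d₁ = (ln(S/K) + (r−q+σ²/2)T) / (σ√T) = (ln(161.36/195.43) + (0.0609−0.0244+0.4697²/2)·2.3669) / 0.722621 = (-0.191564 + 0.347482) / 0.722621 = 0.215767
d₂ = d₁ − σ√T = 0.215767 − 0.722621 = -0.506854
e^{−rT} = 0.865763
e^{−qT} = 0.943884
N(d₁) = 0.585415,  N(d₂) = 0.306129
V = S·e^{−qT}·N(d₁) − K·e^{−rT}·N(d₂) = 89.161737 − 51.795777 = 37.365960 (equal to the quote); since ∂V/∂σ > 0 for all σ, the implied volatility is unique

sigma = 0.4697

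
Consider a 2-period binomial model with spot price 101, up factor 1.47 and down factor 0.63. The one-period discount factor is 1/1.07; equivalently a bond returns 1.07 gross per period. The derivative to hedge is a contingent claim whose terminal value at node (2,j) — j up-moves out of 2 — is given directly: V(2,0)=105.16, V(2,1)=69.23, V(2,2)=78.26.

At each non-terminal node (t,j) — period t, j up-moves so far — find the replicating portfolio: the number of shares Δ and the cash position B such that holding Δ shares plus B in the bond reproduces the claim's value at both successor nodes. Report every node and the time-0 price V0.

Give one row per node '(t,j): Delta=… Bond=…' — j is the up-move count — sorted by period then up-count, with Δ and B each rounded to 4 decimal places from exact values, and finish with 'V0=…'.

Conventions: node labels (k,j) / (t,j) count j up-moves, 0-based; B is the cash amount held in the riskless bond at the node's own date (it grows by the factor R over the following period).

(0,0): Delta=-0.1364 Bond=83.5219
(1,0): Delta=-0.6722 Bond=123.4650
(1,1): Delta=0.0724 Bond=58.3715
V0=69.7485

The replicating-portfolio and risk-neutral prices coincide; use p* = (1.07−0.63)/(1.47−0.63) = 0.5238 for the latter.
Terminal payoffs: V(2,0)=105.1600, V(2,1)=69.2300, V(2,2)=78.2600
(1,0): S=63.6300. Δ = (V_up−V_dn)/(S_up−S_dn) = (69.2300−105.1600)/(93.5361−40.0869) = -0.6722. V = [p*·69.2300 + (1−p*)·105.1600]/1.07 = 80.6911. B = V − Δ·S = 123.4650.
(1,1): S=148.4700. Δ = (V_up−V_dn)/(S_up−S_dn) = (78.2600−69.2300)/(218.2509−93.5361) = 0.0724. V = [p*·78.2600 + (1−p*)·69.2300]/1.07 = 69.1215. B = V − Δ·S = 58.3715.
(0,0): S=101.0000. Δ = (V_up−V_dn)/(S_up−S_dn) = (69.1215−80.6911)/(148.4700−63.6300) = -0.1364. V = [p*·69.1215 + (1−p*)·80.6911]/1.07 = 69.7485. B = V − Δ·S = 83.5219.
As a check, the time-0 holding Δ(0,0)·S0 + B(0,0) comes to 69.7485 — exactly V0.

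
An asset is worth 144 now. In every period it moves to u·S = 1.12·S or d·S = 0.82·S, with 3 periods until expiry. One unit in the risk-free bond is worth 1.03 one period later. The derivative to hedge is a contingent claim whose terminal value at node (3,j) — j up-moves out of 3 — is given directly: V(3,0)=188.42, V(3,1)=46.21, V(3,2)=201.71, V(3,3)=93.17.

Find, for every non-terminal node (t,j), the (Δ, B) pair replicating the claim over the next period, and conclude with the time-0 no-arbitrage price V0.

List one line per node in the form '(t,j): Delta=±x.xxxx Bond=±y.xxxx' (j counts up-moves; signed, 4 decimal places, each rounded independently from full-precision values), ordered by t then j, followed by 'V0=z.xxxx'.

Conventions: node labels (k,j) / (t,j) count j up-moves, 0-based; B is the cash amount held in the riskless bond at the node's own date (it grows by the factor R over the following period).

(0,0): Delta=-0.0147 Bond=125.4154
(1,0): Delta=1.8140 Bond=-86.7548
(1,1): Delta=-0.5885 Bond=221.7204
(2,0): Delta=-4.8957 Bond=560.3178
(2,1): Delta=3.9194 Bond=-367.7896
(2,2): Delta=-2.0029 Bond=483.8699
V0=123.2993

No-arbitrage ⇒ martingale measure with p* = (R−d)/(u−d) = 0.7000.
Expiry values: V(3,0)=188.4200, V(3,1)=46.2100, V(3,2)=201.7100, V(3,3)=93.1700
  t=2,j=0: stock 96.8256 → up 108.4447 (V=46.2100), down 79.3970 (V=188.4200). Price 86.2845; hedge Δ=-4.8957, bond B=560.3178.
  t=2,j=1: stock 132.2496 → up 148.1196 (V=201.7100), down 108.4447 (V=46.2100). Price 150.5437; hedge Δ=3.9194, bond B=-367.7896.
  t=2,j=2: stock 180.6336 → up 202.3096 (V=93.1700), down 148.1196 (V=201.7100). Price 122.0699; hedge Δ=-2.0029, bond B=483.8699.
  t=1,j=0: stock 118.0800 → up 132.2496 (V=150.5437), down 96.8256 (V=86.2845). Price 127.4426; hedge Δ=1.8140, bond B=-86.7548.
  t=1,j=1: stock 161.2800 → up 180.6336 (V=122.0699), down 132.2496 (V=150.5437). Price 126.8078; hedge Δ=-0.5885, bond B=221.7204.
  t=0,j=0: stock 144.0000 → up 161.2800 (V=126.8078), down 118.0800 (V=127.4426). Price 123.2993; hedge Δ=-0.0147, bond B=125.4154.
Sanity check at the root: Δ(0,0)·S0 + B(0,0) reproduces V0 = 123.2993.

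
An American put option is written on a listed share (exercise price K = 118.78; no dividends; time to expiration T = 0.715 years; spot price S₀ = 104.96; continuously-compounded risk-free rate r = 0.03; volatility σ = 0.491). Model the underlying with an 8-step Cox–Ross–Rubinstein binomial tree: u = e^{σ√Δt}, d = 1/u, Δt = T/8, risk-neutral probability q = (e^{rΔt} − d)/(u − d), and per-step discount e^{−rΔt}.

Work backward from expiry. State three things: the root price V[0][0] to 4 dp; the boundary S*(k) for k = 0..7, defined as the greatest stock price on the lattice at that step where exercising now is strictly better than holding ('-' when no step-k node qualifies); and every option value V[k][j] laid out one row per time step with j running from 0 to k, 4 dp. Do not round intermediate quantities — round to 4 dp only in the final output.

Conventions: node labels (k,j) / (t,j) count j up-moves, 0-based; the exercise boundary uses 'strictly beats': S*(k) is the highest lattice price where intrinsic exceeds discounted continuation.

price = 25.2685
boundary = - - - 67.5735 58.3482 67.5735 78.2574 90.6306
tree:
25.2685
33.0012 16.7787
41.7998 23.3652 9.5203
51.2065 31.5348 14.3767 4.1522
60.4318 41.0351 21.1071 6.9440 1.0588
68.3976 51.2065 29.9121 11.3964 2.0125 0.0000
75.2760 60.4318 40.5226 18.2357 3.8252 0.0000 0.0000
81.2153 68.3976 51.2065 28.1494 7.2708 0.0000 0.0000 0.0000
86.3437 75.2760 60.4318 40.5226 13.8200 0.0000 0.0000 0.0000 0.0000

Δt=0.08937, u=1.15811, d=0.86348, q=0.47248, disc=e^(-rΔt)=0.99732
k=8 terminal: V=max(K-S,0) → 86.3437 75.2760 60.4318 40.5226 13.8200 0.0000 0.0000 0.0000 0.0000
k=7: j=0 S=37.5647 intr=81.2153 cont=80.8972 V=81.2153[EX]; j=1 S=50.3824 intr=68.3976 cont=68.0796 V=68.3976[EX]; j=2 S=67.5735 intr=51.2065 cont=50.8884 V=51.2065[EX]; j=3 S=90.6306 intr=28.1494 cont=27.8314 V=28.1494[EX]; j=4 S=121.5550 intr=0.0000 cont=7.2708 V=7.2708[hold]; j=5 S=163.0313 intr=0.0000 cont=0.0000 V=0.0000[hold]; j=6 S=218.6599 intr=0.0000 cont=0.0000 V=0.0000[hold]; j=7 S=293.2698 intr=0.0000 cont=0.0000 V=0.0000[hold]  S*(7)=90.6306
k=6: j=0 S=43.5040 intr=75.2760 cont=74.9579 V=75.2760[EX]; j=1 S=58.3482 intr=60.4318 cont=60.1137 V=60.4318[EX]; j=2 S=78.2574 intr=40.5226 cont=40.2045 V=40.5226[EX]; j=3 S=104.9600 intr=13.8200 cont=18.2357 V=18.2357[hold]; j=4 S=140.7738 intr=0.0000 cont=3.8252 V=3.8252[hold]; j=5 S=188.8079 intr=0.0000 cont=0.0000 V=0.0000[hold]; j=6 S=253.2318 intr=0.0000 cont=0.0000 V=0.0000[hold]  S*(6)=78.2574
k=5: j=0 S=50.3824 intr=68.3976 cont=68.0796 V=68.3976[EX]; j=1 S=67.5735 intr=51.2065 cont=50.8884 V=51.2065[EX]; j=2 S=90.6306 intr=28.1494 cont=29.9121 V=29.9121[hold]; j=3 S=121.5550 intr=0.0000 cont=11.3964 V=11.3964[hold]; j=4 S=163.0313 intr=0.0000 cont=2.0125 V=2.0125[hold]; j=5 S=218.6599 intr=0.0000 cont=0.0000 V=0.0000[hold]  S*(5)=67.5735
k=4: j=0 S=58.3482 intr=60.4318 cont=60.1137 V=60.4318[EX]; j=1 S=78.2574 intr=40.5226 cont=41.0351 V=41.0351[hold]; j=2 S=104.9600 intr=13.8200 cont=21.1071 V=21.1071[hold]; j=3 S=140.7738 intr=0.0000 cont=6.9440 V=6.9440[hold]; j=4 S=188.8079 intr=0.0000 cont=1.0588 V=1.0588[hold]  S*(4)=58.3482
k=3: j=0 S=67.5735 intr=51.2065 cont=51.1299 V=51.2065[EX]; j=1 S=90.6306 intr=28.1494 cont=31.5348 V=31.5348[hold]; j=2 S=121.5550 intr=0.0000 cont=14.3767 V=14.3767[hold]; j=3 S=163.0313 intr=0.0000 cont=4.1522 V=4.1522[hold]  S*(3)=67.5735
k=2: j=0 S=78.2574 intr=40.5226 cont=41.7998 V=41.7998[hold]; j=1 S=104.9600 intr=13.8200 cont=23.3652 V=23.3652[hold]; j=2 S=140.7738 intr=0.0000 cont=9.5203 V=9.5203[hold]  S*(2)=-
k=1: j=0 S=90.6306 intr=28.1494 cont=33.0012 V=33.0012[hold]; j=1 S=121.5550 intr=0.0000 cont=16.7787 V=16.7787[hold]  S*(1)=-
k=0: j=0 S=104.9600 intr=13.8200 cont=25.2685 V=25.2685[hold]  S*(0)=-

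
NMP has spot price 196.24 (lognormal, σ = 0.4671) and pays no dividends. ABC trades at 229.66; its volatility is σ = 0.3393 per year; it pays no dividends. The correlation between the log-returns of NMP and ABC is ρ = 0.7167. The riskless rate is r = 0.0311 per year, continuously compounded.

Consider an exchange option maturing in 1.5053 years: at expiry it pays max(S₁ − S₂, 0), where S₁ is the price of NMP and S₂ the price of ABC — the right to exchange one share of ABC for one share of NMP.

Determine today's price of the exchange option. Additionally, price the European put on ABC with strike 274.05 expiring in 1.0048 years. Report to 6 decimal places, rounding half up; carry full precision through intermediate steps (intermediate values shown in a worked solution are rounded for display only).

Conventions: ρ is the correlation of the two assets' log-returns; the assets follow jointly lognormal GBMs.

exchange price = 19.558751
price(ABC put K=274.05) = 54.396165

σ_eff = √(σ₁² + σ₂² − 2ρσ₁σ₂) = √(0.4671² + 0.3393² − 2·0.7167·0.4671·0.3393) = 0.325778
d₁ = (ln(S₁/S₂) + (q₂ − q₁ + σ_eff²/2)T) / (σ_eff√T) = (ln(196.24/229.66) + (0.0 − 0.0 + 0.053066)·1.5053) / 0.399700 = -0.193599
d₂ = d₁ − σ_eff√T = -0.193599 − 0.399700 = -0.593299
N(d₁) = 0.423245,  N(d₂) = 0.276491
V = S₁·e^{−q₁T}·N(d₁) − S₂·e^{−q₂T}·N(d₂) = 83.057560 − 63.498809 = 19.558751
[vanilla: ABC put K=274.05]
σ√T = 0.3393·√1.0048 = 0.340113
d₁ = (ln(S/K) + (r+σ²/2)T) / (σ√T) = (ln(229.66/274.05) + (0.0311+0.3393²/2)·1.0048) / 0.340113 = (-0.176711 + 0.089088) / 0.340113 = -0.257628
d₂ = d₁ − σ√T = -0.257628 − 0.340113 = -0.597742
e^{−rT} = 0.969234
N(−d₁) = 0.601653,  N(−d₂) = 0.724994
price = K·e^{−rT}·N(−d₂) − S·N(−d₁) = 192.571810 − 138.175645 = 54.396165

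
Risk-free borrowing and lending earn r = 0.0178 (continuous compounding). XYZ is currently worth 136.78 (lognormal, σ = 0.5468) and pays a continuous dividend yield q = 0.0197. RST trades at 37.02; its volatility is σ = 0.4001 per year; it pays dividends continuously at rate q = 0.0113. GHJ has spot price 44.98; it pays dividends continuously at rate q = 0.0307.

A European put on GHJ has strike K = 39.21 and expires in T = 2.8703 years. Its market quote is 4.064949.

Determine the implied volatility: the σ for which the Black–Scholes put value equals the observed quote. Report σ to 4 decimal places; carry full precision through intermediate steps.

At σ = 0.2210 the Black–Scholes value reproduces the quote:
σ√T = 0.221·√2.8703 = 0.374417
d₁ = (ln(S/K) + (r−q+σ²/2)T) / (σ√T) = (ln(44.98/39.21) + (0.0178−0.0307+0.221²/2)·2.8703) / 0.374417 = (0.137286 + 0.033067) / 0.374417 = 0.454983
d₂ = d₁ − σ√T = 0.454983 − 0.374417 = 0.080565
e^{−rT} = 0.950192
e^{−qT} = 0.915653
N(−d₁) = 0.324561,  N(−d₂) = 0.467894
V = K·e^{−rT}·N(−d₂) − S·e^{−qT}·N(−d₁) = 17.432329 − 13.367380 = 4.064949 (equal to the quote); since ∂V/∂σ > 0 for all σ, the implied volatility is unique

sigma = 0.2210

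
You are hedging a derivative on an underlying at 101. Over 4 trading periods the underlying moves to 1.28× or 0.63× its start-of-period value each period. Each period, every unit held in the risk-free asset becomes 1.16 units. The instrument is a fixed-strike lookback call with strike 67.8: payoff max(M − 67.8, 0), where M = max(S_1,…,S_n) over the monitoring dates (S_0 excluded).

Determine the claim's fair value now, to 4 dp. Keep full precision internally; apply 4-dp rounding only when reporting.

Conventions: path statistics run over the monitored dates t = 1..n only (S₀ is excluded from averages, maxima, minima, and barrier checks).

Risk-neutral up-probability p* = (R−d)/(u−d) = (1.16−0.63)/(1.28−0.63) = 0.8154; the claim prices as the p*-weighted sum of path payoffs discounted by R^4.
Enumerate all 2^4 = 16 price paths (U = up ×1.28, D = down ×0.63); each path with k up-moves has probability p*^k·(1−p*)^(4−k).
DDDD: M=63.6300, payoff=0.0000, prob=0.001162
UDDD: M=129.2800, payoff=61.4800, prob=0.005131
DUDD: M=81.4464, payoff=13.6464, prob=0.005131
UUDD: M=165.4784, payoff=97.6784, prob=0.022660
DDUD: M=63.6300, payoff=0.0000, prob=0.005131
UDUD: M=129.2800, payoff=61.4800, prob=0.022660
DUUD: M=104.2514, payoff=36.4514, prob=0.022660
UUUD: M=211.8124, payoff=144.0124, prob=0.100082
DDDU: M=63.6300, payoff=0.0000, prob=0.005131
UDDU: M=129.2800, payoff=61.4800, prob=0.022660
DUDU: M=81.4464, payoff=13.6464, prob=0.022660
UUDU: M=165.4784, payoff=97.6784, prob=0.100082
DDUU: M=65.6784, payoff=0.0000, prob=0.022660
UDUU: M=133.4418, payoff=65.6418, prob=0.100082
DUUU: M=133.4418, payoff=65.6418, prob=0.100082
UUUU: M=271.1198, payoff=203.3198, prob=0.442028
Price = Σ prob·payoff / R^4 = 133.721410 / 1.810639 = 73.8531

price = 73.8531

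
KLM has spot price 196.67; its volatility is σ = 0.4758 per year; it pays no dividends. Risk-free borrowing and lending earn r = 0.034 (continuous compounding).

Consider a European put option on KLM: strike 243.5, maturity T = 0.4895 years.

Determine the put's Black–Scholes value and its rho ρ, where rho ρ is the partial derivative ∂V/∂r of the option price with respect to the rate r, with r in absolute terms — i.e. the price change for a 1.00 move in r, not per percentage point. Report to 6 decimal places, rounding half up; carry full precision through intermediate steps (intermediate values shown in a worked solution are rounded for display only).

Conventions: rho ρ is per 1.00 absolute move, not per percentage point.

price = 55.072071
ρ = -90.943419

σ√T = 0.4758·√0.4895 = 0.332890
d₁ = (ln(S/K) + (r+σ²/2)T) / (σ√T) = (ln(196.67/243.5) + (0.034+0.4758²/2)·0.4895) / 0.332890 = (-0.213590 + 0.072051) / 0.332890 = -0.425182
d₂ = d₁ − σ√T = -0.425182 − 0.332890 = -0.758072
e^{−rT} = 0.983495
N(−d₁) = 0.664648,  N(−d₂) = 0.775796
Put price V = K·e^{−rT}·N(−d₂) − S·N(−d₁) = 185.788395 − 130.716324 = 55.072071
ρ = −K·T·e^{−rT}·N(−d₂) = -90.943419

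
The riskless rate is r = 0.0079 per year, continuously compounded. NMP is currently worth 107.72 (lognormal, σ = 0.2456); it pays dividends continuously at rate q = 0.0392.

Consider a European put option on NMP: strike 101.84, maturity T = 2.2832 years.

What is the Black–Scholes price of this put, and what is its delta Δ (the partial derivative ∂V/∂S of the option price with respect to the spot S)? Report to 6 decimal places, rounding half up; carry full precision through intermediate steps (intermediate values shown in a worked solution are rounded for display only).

price = 15.384637
Δ = -0.404758

σ√T = 0.2456·√2.2832 = 0.371108
d₁ = (ln(S/K) + (r−q+σ²/2)T) / (σ√T) = (ln(107.72/101.84) + (0.0079−0.0392+0.2456²/2)·2.2832) / 0.371108 = (0.056132 − 0.002604) / 0.371108 = 0.144240
d₂ = d₁ − σ√T = 0.144240 − 0.371108 = -0.226868
e^{−rT} = 0.982124
e^{−qT} = 0.914387
N(−d₁) = 0.442655,  N(−d₂) = 0.589737
Put price V = K·e^{−rT}·N(−d₂) − S·e^{−qT}·N(−d₁) = 58.985199 − 43.600562 = 15.384637
Δ = −e^{−qT}·N(−d₁) = -0.404758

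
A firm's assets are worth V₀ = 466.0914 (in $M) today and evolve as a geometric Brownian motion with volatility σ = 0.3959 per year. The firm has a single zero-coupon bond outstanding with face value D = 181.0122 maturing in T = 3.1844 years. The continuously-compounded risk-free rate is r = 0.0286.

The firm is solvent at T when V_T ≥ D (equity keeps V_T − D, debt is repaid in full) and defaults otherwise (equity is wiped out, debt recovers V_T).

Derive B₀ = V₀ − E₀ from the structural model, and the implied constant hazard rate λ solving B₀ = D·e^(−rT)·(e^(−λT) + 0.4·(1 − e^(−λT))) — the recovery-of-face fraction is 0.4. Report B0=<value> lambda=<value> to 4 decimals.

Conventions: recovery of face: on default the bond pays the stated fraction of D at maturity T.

B0=159.3428 lambda=0.0193

With assets at 466.0914 and a single debt payment of 181.0122 at 3.1844 years:
d₁ = [ln(V₀/D) + (r + σ²/2)T] / (σ√T)
   = [ln(466.0914/181.0122) + (0.0286 + 0.5·0.3959²)·3.1844] / (0.3959·√3.1844)
   = [0.945817 + 0.340630] / 0.706479 = 1.820928
d₂ = d₁ − σ√T = 1.820928 − 0.706479 = 1.114449
N(d₁) = 0.965691,  N(d₂) = 0.867457,  e^(−rT) = 0.912950
E₀ = V₀·N(d₁) − D·e^(−rT)·N(d₂)
   = 466.0914·0.965691 − 181.0122·0.912950·0.867457 = 306.748640
B₀ = V₀ − E₀ = 466.0914 − 306.748640 = 159.342760
e^(−λT) = (B₀·e^(rT)/D − 0.4)/(1 − 0.4) = (159.3428·1.095350/181.0122 − 0.4)/0.6 = 0.94037158
λ = −ln(0.94037158)/3.1844 = 0.019307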